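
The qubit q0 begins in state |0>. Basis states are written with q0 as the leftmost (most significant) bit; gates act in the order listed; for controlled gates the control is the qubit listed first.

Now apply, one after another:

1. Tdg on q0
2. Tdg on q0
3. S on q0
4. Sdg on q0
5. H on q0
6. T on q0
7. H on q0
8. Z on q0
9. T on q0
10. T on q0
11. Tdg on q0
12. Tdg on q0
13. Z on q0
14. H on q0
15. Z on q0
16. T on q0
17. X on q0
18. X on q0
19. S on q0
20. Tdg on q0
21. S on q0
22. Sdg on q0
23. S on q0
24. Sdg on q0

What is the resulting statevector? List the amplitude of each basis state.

After the circuit, the state carries amplitude sqrt(2)/2 on |0>, -sqrt(2)*exp(3*I*pi/4)/2 on |1>. Key observation: gates 7-14 undo each other exactly, leaving only the rest of the circuit to track.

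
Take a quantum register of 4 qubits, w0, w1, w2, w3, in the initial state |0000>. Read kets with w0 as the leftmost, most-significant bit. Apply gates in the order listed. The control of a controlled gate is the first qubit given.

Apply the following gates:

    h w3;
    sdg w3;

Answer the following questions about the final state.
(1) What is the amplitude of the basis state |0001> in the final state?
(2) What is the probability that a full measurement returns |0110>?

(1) |0001> carries amplitude -sqrt(2)*I/2 in the final state.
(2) Outcome |0110> occurs with probability 0.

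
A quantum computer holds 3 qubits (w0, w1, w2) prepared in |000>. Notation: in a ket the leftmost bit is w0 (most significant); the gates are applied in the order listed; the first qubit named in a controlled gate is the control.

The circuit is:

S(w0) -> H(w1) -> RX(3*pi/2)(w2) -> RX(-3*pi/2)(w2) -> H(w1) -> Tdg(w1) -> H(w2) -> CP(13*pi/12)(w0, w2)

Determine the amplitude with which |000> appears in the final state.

The final state's coefficient on |000> equals sqrt(2)/2. Key observation: steps 2-5 multiply out to the identity, so the circuit reduces to the remaining gates.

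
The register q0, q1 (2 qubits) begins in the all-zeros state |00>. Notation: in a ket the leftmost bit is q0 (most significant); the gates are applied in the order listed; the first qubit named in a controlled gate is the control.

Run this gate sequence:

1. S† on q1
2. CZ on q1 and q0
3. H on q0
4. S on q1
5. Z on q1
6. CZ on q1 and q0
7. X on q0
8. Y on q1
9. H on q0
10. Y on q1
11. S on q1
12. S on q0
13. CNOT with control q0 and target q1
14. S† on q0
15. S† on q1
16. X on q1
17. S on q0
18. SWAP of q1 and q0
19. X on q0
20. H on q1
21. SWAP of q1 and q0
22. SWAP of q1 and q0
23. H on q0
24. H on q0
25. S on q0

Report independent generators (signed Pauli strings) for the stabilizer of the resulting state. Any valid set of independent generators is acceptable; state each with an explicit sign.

One valid set of independent stabilizer generators is +IX, +ZI (any independent generating set of the same group is equally correct).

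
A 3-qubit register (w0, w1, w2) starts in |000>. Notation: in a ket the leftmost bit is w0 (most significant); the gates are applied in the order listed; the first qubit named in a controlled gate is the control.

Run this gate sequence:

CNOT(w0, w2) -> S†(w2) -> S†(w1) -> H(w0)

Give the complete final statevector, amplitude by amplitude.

The final amplitudes are sqrt(2)/2 on |000>, sqrt(2)/2 on |100>, and 0 on every other basis state.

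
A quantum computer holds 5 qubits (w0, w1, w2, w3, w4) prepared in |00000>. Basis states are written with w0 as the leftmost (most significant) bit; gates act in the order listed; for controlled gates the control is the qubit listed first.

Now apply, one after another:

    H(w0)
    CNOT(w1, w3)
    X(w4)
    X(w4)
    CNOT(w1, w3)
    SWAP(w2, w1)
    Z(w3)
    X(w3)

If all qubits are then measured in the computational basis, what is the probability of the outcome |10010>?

The probability of measuring |10010> is 1/2. Key observation: gates 2-5 undo each other exactly, leaving only the rest of the circuit to track.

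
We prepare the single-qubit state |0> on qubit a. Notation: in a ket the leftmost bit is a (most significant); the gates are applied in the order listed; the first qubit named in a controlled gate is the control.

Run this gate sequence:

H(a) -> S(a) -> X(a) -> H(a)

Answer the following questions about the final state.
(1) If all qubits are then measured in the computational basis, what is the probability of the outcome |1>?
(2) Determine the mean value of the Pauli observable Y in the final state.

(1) The probability of measuring |1> is 1/2.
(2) In the final state, Y has expectation 1.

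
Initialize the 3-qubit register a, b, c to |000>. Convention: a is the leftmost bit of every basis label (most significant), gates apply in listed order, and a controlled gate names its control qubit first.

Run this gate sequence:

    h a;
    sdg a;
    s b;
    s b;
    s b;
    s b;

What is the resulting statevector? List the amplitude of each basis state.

The final amplitudes are sqrt(2)/2 on |000>, -sqrt(2)*I/2 on |100>, and 0 on every other basis state. Key observation: the block from step 3 through step 6 cancels to the identity and can be dropped.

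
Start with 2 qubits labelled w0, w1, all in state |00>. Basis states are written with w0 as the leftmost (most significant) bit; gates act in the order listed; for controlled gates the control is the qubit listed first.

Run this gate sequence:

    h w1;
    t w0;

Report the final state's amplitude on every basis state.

The resulting statevector has amplitude sqrt(2)/2 on |00>, sqrt(2)/2 on |01>, 0 on |10>, 0 on |11>.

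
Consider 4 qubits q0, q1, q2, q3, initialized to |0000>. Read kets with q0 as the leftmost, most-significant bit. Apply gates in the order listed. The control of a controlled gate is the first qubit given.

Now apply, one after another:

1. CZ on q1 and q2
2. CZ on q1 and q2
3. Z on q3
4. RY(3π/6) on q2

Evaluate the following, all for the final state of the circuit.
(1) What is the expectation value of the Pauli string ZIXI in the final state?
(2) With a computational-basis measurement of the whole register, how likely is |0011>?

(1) The observable ZIXI averages to 1. Key observation: the block from step 1 through step 2 cancels to the identity and can be dropped.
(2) The probability of measuring |0011> is 0.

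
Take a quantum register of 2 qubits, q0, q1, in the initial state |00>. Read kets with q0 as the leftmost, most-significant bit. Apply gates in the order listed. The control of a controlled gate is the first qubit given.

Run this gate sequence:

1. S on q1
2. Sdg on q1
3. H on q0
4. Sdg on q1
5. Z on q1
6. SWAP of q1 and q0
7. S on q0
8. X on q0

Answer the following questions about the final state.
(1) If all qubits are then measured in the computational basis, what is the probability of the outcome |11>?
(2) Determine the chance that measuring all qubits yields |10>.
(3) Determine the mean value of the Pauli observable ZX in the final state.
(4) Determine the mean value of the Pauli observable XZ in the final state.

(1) Outcome |11> occurs with probability 1/2.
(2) The probability of measuring |10> is 1/2.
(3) The expectation value of ZX is -1.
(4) The expectation value of XZ is 0.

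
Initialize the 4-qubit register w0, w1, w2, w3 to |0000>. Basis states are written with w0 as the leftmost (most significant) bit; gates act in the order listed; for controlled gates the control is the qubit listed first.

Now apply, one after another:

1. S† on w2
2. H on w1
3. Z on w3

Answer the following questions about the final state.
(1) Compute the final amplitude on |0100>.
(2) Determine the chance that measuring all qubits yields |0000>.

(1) |0100> carries amplitude sqrt(2)/2 in the final state.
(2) A full measurement returns |0000> with probability 1/2.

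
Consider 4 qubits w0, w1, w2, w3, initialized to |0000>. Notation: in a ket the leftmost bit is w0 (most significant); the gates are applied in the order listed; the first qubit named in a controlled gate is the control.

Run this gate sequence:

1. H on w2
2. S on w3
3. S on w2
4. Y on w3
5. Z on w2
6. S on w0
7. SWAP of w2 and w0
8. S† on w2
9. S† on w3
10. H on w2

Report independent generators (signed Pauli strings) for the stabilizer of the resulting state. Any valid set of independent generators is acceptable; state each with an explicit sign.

One valid set of independent stabilizer generators is -YIII, +IIXI, +IZII, -IIIZ (any independent generating set of the same group is equally correct).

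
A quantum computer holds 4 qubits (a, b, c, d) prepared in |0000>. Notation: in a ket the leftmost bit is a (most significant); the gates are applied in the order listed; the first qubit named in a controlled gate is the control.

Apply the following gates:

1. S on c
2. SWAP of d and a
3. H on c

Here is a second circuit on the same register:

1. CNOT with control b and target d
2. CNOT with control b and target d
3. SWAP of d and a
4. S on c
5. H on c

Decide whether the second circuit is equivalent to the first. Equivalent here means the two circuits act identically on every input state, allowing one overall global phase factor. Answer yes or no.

Yes — the two circuits implement the same unitary up to a global phase.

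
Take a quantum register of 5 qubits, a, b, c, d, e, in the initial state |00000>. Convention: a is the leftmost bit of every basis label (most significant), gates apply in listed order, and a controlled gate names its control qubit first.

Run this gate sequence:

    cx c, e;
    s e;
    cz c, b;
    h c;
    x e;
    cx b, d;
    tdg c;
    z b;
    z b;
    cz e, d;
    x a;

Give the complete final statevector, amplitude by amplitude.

The resulting statevector has amplitude sqrt(2)/2 on |10001>, -sqrt(2)*exp(3*I*pi/4)/2 on |10101>, and 0 on every other basis state.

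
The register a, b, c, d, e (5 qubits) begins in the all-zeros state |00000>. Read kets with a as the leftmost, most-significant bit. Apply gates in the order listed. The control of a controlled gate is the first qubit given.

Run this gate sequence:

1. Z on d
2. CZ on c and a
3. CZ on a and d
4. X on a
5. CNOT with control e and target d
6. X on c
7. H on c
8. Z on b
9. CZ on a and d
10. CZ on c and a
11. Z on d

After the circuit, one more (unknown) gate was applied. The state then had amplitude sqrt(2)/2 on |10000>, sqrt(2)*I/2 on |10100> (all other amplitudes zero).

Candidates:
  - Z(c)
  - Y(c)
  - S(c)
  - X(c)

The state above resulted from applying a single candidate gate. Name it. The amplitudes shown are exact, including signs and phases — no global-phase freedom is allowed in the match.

The applied gate was S(c).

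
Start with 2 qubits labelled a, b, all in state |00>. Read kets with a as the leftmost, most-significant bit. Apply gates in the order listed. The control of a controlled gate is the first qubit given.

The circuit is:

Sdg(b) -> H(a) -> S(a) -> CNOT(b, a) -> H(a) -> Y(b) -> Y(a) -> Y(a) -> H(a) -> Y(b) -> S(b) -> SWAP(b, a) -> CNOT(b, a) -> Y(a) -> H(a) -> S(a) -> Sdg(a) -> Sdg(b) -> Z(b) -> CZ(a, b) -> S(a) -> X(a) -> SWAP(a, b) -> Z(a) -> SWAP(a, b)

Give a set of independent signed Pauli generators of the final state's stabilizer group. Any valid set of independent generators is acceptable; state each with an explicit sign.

The final state is stabilized by the group generated by +YI, -IX; other independent generating sets are equally valid.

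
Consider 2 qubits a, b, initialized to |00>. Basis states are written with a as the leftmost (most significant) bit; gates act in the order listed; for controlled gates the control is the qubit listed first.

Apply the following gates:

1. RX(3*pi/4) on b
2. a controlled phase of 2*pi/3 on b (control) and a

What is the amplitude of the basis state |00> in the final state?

The amplitude on |00> is sqrt(2 - sqrt(2))/2.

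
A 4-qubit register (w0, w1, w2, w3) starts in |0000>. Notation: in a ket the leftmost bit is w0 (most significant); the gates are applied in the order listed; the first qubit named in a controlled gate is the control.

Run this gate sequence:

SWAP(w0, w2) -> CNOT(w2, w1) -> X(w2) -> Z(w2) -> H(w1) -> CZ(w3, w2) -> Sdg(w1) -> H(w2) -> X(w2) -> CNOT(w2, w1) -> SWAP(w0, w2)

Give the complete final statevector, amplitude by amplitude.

The resulting statevector has amplitude 1/2 on |0000>, -I/2 on |0100>, I/2 on |1000>, -1/2 on |1100>, and 0 on every other basis state.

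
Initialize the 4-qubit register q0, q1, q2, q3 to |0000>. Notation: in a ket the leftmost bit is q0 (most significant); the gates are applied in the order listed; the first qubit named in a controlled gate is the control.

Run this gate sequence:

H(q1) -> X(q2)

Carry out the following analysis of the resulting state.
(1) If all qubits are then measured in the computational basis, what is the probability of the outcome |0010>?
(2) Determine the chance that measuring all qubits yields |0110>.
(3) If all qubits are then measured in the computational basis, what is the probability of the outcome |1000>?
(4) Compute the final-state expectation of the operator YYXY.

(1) Outcome |0010> occurs with probability 1/2.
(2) The probability of measuring |0110> is 1/2.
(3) The probability of measuring |1000> is 0.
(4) The expectation value of YYXY is 0.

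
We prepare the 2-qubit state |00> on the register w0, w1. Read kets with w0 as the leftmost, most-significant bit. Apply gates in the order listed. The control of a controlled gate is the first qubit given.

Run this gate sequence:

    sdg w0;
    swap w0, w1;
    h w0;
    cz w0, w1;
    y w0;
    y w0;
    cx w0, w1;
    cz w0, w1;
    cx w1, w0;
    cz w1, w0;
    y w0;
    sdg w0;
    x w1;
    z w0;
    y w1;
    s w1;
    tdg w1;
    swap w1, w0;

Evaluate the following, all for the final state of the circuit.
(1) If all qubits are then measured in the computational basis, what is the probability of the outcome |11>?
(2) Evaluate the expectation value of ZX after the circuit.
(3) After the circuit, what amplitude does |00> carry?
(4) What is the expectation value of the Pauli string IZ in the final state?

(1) Outcome |11> occurs with probability 1/2.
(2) In the final state, ZX has expectation 0.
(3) The final state's coefficient on |00> equals 0.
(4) In the final state, IZ has expectation -1.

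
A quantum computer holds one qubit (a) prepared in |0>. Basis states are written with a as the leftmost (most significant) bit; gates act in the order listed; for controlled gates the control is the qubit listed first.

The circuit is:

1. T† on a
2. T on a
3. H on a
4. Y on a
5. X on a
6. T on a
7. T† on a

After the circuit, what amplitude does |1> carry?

The final state's coefficient on |1> equals -sqrt(2)*I/2.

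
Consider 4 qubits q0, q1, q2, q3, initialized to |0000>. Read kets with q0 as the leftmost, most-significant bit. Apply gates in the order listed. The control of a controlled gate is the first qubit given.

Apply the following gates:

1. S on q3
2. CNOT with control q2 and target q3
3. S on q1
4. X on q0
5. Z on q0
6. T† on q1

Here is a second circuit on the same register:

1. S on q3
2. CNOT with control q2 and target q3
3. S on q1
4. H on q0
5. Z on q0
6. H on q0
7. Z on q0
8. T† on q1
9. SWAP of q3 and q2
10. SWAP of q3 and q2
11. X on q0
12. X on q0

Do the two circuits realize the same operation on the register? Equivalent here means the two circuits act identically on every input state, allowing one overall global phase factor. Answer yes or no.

Yes: on every input state the two circuits agree up to one overall phase factor.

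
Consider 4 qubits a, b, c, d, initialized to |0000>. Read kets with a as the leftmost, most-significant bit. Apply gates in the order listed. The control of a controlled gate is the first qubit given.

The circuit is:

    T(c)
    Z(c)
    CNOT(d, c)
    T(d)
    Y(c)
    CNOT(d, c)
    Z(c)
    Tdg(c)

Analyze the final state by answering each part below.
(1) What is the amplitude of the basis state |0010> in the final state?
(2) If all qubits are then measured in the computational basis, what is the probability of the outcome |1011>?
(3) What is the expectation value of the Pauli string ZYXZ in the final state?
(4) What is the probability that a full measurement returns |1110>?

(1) |0010> carries amplitude -exp(I*pi/4) in the final state.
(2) A full measurement returns |1011> with probability 0.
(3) In the final state, ZYXZ has expectation 0.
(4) A full measurement returns |1110> with probability 0.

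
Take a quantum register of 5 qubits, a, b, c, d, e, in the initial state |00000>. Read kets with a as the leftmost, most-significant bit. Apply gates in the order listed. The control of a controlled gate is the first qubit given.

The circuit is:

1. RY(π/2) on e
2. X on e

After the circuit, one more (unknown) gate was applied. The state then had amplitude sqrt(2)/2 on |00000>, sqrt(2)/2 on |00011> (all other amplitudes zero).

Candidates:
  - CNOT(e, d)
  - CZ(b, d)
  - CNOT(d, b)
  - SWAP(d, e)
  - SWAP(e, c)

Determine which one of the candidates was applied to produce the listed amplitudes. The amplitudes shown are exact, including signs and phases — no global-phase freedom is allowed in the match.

The applied gate was CNOT(e, d).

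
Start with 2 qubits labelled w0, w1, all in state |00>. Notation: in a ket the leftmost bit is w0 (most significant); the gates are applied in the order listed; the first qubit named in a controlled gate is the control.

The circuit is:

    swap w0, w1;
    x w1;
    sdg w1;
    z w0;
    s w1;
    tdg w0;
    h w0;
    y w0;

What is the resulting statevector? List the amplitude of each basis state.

After the circuit, the state carries amplitude 0 on |00>, -sqrt(2)*I/2 on |01>, 0 on |10>, sqrt(2)*I/2 on |11>.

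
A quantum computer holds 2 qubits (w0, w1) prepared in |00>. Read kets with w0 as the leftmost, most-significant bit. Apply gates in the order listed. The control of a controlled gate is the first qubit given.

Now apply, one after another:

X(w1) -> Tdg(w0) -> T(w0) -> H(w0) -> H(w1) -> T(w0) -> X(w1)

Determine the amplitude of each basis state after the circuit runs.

After the circuit, the state carries amplitude -1/2 on |00>, 1/2 on |01>, -exp(I*pi/4)/2 on |10>, exp(I*pi/4)/2 on |11>.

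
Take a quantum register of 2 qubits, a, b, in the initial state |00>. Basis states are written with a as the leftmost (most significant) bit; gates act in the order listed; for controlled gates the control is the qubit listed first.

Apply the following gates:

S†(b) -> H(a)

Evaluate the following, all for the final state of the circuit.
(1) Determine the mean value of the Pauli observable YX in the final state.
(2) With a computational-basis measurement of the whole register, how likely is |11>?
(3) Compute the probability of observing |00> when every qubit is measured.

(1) The expectation value of YX is 0.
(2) A full measurement returns |11> with probability 0.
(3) Outcome |00> occurs with probability 1/2.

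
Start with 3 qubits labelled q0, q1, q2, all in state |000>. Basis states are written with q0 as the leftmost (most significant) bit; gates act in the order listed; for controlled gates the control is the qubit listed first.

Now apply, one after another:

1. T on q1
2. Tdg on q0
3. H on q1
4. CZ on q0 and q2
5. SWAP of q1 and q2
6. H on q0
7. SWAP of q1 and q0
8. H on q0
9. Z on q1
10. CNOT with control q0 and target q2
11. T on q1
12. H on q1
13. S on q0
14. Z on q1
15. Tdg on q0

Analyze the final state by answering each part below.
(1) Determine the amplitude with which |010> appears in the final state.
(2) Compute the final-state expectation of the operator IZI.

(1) |010> carries amplitude -1/4 - exp(I*pi/4)/4 in the final state.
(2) The expectation value of IZI is -sqrt(2)/2.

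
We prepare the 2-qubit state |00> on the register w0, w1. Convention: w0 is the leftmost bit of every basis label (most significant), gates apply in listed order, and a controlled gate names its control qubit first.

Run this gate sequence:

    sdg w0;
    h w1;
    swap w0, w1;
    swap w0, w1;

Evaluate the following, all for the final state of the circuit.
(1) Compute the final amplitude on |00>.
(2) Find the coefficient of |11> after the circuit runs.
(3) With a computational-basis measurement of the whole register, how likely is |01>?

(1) The amplitude on |00> is sqrt(2)/2. Key observation: gates 3-4 undo each other exactly, leaving only the rest of the circuit to track.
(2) |11> carries amplitude 0 in the final state.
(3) Outcome |01> occurs with probability 1/2.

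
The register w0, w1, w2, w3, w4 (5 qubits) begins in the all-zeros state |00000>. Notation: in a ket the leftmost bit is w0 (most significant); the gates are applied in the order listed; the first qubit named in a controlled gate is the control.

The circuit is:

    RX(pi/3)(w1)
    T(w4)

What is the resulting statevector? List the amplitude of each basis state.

The resulting statevector has amplitude sqrt(3)/2 on |00000>, -I/2 on |01000>, and 0 on every other basis state.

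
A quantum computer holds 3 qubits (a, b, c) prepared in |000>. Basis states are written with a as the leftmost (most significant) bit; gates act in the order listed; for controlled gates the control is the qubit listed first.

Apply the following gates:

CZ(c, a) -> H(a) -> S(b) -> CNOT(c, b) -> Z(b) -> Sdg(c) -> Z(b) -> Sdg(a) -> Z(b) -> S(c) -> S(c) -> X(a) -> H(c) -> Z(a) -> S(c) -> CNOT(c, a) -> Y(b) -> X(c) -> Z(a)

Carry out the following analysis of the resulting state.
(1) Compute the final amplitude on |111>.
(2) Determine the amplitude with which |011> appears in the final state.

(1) |111> carries amplitude I/2 in the final state.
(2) The amplitude on |011> is 1/2.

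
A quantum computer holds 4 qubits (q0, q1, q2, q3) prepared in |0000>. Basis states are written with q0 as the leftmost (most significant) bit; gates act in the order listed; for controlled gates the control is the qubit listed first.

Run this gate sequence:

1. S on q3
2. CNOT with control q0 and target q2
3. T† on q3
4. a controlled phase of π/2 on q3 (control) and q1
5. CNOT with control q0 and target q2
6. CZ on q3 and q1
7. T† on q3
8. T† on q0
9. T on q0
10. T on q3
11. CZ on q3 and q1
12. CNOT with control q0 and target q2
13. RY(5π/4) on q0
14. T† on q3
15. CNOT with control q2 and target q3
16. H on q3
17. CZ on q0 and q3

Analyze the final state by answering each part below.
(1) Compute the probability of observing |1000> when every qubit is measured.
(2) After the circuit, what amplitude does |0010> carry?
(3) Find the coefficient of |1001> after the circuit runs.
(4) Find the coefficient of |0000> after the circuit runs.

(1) A full measurement returns |1000> with probability sqrt(2)/8 + 1/4. Key observation: gates 5-12 undo each other exactly, leaving only the rest of the circuit to track.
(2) The final state's coefficient on |0010> equals 0.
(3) The amplitude on |1001> is -sqrt(2*sqrt(2) + 4)/4.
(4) The final state's coefficient on |0000> equals -sqrt(4 - 2*sqrt(2))/4.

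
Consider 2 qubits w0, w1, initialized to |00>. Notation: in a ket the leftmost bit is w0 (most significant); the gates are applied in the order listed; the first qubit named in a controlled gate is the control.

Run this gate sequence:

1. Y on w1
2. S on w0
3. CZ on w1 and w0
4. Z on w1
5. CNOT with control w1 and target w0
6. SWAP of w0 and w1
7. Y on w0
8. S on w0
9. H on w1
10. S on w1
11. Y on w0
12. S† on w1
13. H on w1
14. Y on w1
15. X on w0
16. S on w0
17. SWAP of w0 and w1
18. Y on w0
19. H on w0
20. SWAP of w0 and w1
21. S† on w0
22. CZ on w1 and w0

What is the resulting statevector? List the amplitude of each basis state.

After the circuit, the state carries amplitude -sqrt(2)*I/2 on |00>, sqrt(2)*I/2 on |01>, 0 on |10>, 0 on |11>.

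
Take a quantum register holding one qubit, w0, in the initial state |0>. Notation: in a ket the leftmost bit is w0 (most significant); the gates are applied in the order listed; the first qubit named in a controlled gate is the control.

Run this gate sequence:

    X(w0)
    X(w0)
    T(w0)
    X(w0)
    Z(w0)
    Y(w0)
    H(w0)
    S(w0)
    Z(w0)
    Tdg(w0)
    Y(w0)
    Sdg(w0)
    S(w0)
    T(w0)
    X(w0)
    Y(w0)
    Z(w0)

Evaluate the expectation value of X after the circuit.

The observable X averages to 1.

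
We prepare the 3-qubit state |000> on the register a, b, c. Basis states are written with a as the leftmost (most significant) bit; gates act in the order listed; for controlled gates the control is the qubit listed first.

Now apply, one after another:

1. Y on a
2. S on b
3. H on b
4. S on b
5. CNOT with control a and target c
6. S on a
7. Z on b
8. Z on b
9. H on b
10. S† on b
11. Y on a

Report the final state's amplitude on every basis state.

The resulting statevector has amplitude -1/2 + I/2 on |001>, 1/2 - I/2 on |011>, and 0 on every other basis state.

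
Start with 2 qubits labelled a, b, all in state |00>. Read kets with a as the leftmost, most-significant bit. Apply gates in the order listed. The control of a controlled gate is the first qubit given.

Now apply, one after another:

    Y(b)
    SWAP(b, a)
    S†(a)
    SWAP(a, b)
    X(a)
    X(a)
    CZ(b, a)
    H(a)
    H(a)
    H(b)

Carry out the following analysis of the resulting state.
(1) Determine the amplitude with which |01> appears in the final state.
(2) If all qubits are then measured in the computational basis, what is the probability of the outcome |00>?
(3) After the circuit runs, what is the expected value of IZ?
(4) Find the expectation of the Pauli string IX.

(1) The final state's coefficient on |01> equals -sqrt(2)/2. Key observation: gates 5-6 undo each other exactly, leaving only the rest of the circuit to track.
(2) Outcome |00> occurs with probability 1/2.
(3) The observable IZ averages to 0.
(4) In the final state, IX has expectation -1.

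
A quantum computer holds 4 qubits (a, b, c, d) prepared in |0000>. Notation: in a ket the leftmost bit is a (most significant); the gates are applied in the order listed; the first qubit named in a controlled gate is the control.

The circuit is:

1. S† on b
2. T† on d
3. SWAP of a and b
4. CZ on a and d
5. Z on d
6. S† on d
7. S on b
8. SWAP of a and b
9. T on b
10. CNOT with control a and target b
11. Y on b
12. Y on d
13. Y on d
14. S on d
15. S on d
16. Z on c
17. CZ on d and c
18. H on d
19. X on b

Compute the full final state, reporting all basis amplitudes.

After the circuit, the state carries amplitude sqrt(2)*I/2 on |0000>, sqrt(2)*I/2 on |0001>, and 0 on every other basis state.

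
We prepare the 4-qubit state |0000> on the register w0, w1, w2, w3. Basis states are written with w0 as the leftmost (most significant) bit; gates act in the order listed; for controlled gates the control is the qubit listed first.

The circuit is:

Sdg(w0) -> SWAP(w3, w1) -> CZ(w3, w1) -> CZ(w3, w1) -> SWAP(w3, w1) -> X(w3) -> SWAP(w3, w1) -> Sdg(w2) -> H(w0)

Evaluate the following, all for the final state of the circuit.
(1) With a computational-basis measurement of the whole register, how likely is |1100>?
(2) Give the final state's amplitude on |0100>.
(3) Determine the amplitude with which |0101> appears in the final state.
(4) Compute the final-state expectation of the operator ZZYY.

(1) The probability of measuring |1100> is 1/2. Key observation: steps 2-5 multiply out to the identity, so the circuit reduces to the remaining gates.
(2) |0100> carries amplitude sqrt(2)/2 in the final state.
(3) |0101> carries amplitude 0 in the final state.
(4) In the final state, ZZYY has expectation 0.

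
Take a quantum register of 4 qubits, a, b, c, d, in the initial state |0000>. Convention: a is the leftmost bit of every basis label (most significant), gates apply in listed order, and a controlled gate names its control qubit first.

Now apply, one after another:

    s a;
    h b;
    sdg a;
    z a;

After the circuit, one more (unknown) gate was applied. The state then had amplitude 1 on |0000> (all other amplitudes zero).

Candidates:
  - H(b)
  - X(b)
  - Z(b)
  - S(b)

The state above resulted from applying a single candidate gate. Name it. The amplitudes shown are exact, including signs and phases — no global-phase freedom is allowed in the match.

The unique candidate consistent with the amplitudes is H(b).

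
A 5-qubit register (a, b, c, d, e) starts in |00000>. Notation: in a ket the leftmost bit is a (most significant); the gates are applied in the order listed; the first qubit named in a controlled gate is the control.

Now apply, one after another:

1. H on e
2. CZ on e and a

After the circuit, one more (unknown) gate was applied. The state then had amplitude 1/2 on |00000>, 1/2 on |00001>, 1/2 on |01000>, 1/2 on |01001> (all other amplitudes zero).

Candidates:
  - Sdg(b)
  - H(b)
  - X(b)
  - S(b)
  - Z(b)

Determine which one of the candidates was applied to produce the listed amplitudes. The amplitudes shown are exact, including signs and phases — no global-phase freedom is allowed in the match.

It was H(b) that produced the state shown.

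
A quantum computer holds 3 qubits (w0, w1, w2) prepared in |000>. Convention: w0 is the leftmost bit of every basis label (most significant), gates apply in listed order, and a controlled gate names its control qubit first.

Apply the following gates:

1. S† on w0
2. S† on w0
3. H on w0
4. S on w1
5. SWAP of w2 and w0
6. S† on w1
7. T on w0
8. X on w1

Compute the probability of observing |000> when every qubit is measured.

A full measurement returns |000> with probability 0.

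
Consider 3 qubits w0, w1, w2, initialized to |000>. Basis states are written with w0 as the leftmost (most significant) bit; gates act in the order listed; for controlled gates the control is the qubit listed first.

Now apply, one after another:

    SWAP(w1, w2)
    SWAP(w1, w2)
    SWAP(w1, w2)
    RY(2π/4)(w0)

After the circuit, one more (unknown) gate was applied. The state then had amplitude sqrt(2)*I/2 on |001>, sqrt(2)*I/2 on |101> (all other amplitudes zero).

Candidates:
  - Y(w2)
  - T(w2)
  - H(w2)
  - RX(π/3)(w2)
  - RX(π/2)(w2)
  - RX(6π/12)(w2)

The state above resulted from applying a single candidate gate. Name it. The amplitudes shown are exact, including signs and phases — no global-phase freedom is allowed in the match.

It was Y(w2) that produced the state shown. Key observation: gates 1-2 undo each other exactly, leaving only the rest of the circuit to track.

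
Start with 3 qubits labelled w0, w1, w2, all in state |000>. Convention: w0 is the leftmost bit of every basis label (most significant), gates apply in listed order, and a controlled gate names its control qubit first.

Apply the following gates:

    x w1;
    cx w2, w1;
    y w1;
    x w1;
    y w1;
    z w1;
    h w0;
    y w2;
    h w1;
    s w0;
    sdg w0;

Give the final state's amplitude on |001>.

The amplitude on |001> is -I/2.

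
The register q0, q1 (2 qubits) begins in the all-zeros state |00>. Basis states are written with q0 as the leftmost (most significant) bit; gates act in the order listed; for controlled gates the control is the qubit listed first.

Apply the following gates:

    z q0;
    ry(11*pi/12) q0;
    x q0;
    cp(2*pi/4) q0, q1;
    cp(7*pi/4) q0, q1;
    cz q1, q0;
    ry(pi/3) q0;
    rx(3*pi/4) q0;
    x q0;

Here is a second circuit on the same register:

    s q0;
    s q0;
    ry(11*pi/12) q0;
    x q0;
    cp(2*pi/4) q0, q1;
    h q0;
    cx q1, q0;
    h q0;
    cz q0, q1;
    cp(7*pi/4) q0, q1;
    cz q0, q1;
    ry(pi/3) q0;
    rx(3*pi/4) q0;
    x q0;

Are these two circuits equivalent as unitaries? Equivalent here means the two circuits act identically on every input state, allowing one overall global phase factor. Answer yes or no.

Yes: on every input state the two circuits agree up to one overall phase factor.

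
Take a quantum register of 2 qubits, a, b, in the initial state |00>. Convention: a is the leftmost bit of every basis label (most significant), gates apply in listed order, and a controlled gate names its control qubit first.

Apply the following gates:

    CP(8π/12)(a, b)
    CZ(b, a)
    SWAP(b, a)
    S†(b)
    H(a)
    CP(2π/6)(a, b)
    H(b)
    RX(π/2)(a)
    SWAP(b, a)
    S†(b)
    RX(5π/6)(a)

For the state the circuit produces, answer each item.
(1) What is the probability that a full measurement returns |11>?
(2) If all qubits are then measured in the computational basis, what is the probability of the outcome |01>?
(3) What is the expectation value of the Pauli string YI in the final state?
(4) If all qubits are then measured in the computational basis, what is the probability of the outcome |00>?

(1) Outcome |11> occurs with probability 1/4.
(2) The probability of measuring |01> is 1/4.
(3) In the final state, YI has expectation 0.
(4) Outcome |00> occurs with probability 1/4.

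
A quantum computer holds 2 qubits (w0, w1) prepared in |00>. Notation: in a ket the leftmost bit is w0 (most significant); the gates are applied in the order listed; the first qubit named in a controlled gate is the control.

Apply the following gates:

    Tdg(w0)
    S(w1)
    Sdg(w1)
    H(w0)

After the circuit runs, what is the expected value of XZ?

In the final state, XZ has expectation 1. Key observation: gates 2-3 undo each other exactly, leaving only the rest of the circuit to track.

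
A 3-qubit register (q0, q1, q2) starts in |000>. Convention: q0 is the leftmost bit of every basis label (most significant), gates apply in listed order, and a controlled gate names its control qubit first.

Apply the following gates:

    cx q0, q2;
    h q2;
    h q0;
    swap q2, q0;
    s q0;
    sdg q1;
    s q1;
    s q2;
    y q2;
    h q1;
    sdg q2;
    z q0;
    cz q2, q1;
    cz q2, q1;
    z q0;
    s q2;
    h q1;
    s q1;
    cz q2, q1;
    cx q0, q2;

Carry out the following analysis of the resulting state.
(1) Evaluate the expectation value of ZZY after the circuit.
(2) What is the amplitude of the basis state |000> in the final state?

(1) The expectation value of ZZY is 1. Key observation: the block from step 10 through step 17 cancels to the identity and can be dropped.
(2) The final state's coefficient on |000> equals 1/2.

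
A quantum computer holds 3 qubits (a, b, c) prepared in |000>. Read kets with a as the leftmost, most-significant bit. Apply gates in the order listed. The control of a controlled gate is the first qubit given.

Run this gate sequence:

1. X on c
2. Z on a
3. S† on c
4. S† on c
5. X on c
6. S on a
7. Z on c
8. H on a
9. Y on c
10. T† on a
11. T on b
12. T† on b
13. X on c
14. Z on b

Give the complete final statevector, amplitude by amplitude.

After the circuit, the state carries amplitude -sqrt(2)*I/2 on |000>, -sqrt(2)*exp(I*pi/4)/2 on |100>, and 0 on every other basis state.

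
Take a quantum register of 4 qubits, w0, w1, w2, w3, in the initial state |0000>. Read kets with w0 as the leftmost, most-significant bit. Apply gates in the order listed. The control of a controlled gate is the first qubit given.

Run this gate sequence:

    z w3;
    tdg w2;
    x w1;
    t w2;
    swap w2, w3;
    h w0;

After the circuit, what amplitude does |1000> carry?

|1000> carries amplitude 0 in the final state.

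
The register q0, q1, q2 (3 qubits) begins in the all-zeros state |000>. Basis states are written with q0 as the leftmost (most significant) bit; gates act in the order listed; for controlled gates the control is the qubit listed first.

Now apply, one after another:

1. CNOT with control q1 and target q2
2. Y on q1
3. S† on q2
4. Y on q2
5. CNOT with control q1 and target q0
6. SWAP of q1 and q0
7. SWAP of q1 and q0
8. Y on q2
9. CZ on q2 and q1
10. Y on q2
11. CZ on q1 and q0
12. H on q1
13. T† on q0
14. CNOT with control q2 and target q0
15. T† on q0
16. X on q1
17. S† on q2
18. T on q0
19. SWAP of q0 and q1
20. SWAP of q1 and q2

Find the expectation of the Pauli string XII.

In the final state, XII has expectation -1.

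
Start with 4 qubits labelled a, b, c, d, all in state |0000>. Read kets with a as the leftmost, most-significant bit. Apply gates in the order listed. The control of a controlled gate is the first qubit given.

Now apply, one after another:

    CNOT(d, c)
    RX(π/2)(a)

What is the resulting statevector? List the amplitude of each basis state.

After the circuit, the state carries amplitude sqrt(2)/2 on |0000>, -sqrt(2)*I/2 on |1000>, and 0 on every other basis state.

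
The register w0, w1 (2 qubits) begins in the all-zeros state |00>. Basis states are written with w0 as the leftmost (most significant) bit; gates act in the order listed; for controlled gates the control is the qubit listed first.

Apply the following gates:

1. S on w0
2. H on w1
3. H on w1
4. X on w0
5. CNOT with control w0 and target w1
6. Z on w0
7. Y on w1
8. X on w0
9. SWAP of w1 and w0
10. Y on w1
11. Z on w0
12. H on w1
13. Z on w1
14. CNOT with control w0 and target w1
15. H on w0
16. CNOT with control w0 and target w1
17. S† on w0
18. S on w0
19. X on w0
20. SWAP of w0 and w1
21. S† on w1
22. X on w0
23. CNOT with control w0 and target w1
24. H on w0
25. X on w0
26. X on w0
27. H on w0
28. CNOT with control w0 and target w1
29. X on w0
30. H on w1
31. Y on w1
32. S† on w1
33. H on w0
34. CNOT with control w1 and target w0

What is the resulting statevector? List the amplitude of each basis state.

The final amplitudes are -1/2 + I/2 on |00>, 0 on |01>, 0 on |10>, -1/2 + I/2 on |11>. Key observation: steps 22-29 multiply out to the identity, so the circuit reduces to the remaining gates.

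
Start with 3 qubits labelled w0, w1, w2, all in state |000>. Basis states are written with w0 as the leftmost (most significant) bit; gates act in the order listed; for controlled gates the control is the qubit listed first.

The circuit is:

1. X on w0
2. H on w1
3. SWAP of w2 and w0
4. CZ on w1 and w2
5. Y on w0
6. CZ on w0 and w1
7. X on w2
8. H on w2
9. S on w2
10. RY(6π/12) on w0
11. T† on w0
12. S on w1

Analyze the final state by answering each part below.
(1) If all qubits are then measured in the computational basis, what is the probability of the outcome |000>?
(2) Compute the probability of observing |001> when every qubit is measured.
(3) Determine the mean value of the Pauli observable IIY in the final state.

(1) The probability of measuring |000> is 1/8.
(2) The probability of measuring |001> is 1/8.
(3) In the final state, IIY has expectation 1.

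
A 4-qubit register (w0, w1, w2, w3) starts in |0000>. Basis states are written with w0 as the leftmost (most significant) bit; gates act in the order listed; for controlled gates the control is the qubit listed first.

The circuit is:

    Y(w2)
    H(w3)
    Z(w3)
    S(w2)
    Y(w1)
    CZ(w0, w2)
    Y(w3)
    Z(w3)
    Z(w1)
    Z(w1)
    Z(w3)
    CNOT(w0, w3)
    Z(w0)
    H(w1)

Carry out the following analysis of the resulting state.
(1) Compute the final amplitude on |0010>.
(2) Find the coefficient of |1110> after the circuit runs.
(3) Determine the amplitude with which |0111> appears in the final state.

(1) The final state's coefficient on |0010> equals 1/2.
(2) |1110> carries amplitude 0 in the final state.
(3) The final state's coefficient on |0111> equals -1/2.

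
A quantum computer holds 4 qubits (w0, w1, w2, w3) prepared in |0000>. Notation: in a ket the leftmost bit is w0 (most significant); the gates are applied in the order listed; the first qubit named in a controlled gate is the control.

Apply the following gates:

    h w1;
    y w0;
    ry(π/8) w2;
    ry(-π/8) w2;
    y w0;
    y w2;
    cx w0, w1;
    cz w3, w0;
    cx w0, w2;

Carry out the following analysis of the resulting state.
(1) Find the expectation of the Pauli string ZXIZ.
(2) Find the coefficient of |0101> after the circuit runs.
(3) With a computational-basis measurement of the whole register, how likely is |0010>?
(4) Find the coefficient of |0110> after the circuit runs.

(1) The expectation value of ZXIZ is 1. Key observation: the block from step 2 through step 5 cancels to the identity and can be dropped.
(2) The final state's coefficient on |0101> equals 0.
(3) The probability of measuring |0010> is 1/2.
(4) The amplitude on |0110> is sqrt(2)*I/2.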